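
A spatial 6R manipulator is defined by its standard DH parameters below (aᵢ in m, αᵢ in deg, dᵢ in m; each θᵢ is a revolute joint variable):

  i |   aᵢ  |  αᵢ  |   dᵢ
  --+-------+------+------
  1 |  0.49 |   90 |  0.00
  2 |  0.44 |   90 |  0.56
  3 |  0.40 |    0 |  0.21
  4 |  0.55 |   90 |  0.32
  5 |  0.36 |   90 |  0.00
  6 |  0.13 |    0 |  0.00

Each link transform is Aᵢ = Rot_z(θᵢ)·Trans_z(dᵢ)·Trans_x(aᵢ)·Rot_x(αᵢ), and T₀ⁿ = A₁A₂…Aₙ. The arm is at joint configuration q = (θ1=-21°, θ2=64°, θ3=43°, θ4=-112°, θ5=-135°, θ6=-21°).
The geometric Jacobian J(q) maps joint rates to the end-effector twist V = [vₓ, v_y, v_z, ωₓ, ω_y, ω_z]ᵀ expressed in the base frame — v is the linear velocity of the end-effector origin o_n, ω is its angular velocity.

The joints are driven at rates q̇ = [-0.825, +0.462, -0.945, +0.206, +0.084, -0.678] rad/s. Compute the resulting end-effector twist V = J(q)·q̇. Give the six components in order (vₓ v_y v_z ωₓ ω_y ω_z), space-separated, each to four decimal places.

-0.8813 -0.1657 0.4521 -0.9785 0.3924 -0.2069

o_n = [0.7306, -0.9808, 0.6819]
J₁: ẑ×o_n = [0.9808, 0.7306, -0.0000], ω = ẑ
J2: z=[-0.3584, -0.9336, 0.0000] o=[0.4575, -0.1756, 0.0000] → [-0.6366, 0.2444, 0.5436, -0.3584, -0.9336, 0.0000]
J3: z=[0.8391, -0.3221, -0.4384] o=[0.4368, -0.7675, 0.3955] → [-0.1857, -0.3691, -0.0843, 0.8391, -0.3221, -0.4384]
J4: z=[0.8391, -0.3221, -0.4384] o=[0.6350, -1.1358, 0.5663] → [0.0308, -0.1389, 0.1609, 0.8391, -0.3221, -0.4384]
J5: z=[-0.2536, 0.4812, -0.8391] o=[1.1682, -0.7905, 0.6032] → [-0.1218, 0.3871, 0.2588, -0.2536, 0.4812, -0.8391]
J6: z=[0.2531, -0.8042, -0.5377] o=[0.8321, -0.9160, 0.6328] → [-0.0743, 0.0422, -0.0980, 0.2531, -0.8042, -0.5377]
V = J·q̇ = [-0.8813, -0.1657, 0.4521, -0.9785, 0.3924, -0.2069]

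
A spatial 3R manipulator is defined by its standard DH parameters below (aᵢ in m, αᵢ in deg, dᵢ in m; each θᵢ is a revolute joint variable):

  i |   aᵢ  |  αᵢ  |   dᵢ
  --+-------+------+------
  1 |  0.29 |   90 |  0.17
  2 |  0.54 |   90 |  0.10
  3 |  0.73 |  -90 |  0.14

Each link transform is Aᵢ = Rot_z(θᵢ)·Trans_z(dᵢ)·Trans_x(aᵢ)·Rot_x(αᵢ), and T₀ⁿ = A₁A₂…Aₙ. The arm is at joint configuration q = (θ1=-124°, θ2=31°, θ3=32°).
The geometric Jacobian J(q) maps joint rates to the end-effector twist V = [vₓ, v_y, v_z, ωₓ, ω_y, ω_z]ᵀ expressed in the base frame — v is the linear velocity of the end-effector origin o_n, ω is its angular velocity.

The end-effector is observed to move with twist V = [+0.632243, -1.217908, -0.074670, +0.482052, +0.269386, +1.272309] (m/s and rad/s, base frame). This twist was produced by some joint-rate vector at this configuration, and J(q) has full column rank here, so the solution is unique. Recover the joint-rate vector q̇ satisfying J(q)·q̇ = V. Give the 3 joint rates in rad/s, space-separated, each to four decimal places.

0.4520 -0.2490 -0.9570

o_n = [-1.1617, -0.8516, 0.6470]
J₁: ẑ×o_n = [0.8516, -1.1617, 0.0000], ω = ẑ
J2: z=[-0.8290, 0.5592, 0.0000] o=[-0.1622, -0.2404, 0.1700] → [0.2667, 0.3954, 1.0656, -0.8290, 0.5592, 0.0000]
J3: z=[-0.2880, -0.4270, -0.8572] o=[-0.5039, -0.5682, 0.4481] → [-0.3278, 0.6211, -0.1992, -0.2880, -0.4270, -0.8572]
q̇ = J⁺·V = [0.4520, -0.2490, -0.9570]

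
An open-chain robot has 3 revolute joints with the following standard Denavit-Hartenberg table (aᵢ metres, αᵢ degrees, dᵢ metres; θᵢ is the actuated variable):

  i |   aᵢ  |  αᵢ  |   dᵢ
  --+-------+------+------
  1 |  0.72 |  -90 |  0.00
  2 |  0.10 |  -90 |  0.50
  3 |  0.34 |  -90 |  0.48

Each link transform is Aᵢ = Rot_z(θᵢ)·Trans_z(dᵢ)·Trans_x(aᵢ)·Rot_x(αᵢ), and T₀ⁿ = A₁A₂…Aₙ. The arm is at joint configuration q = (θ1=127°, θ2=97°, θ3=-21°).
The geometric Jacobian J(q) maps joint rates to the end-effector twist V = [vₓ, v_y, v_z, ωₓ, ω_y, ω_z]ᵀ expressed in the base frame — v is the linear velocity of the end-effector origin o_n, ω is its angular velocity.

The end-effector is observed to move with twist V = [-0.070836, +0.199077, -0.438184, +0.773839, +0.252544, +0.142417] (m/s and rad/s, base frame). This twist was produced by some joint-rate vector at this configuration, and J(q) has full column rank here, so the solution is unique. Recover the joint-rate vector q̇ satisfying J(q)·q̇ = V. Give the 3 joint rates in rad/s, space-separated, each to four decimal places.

o_n = [-0.6126, -0.2203, -0.3558]
J₁: ẑ×o_n = [0.2203, -0.6126, 0.0000], ω = ẑ
J2: z=[-0.7986, -0.6018, 0.0000] o=[-0.4333, 0.5750, 0.0000] → [0.2141, -0.2842, 0.5273, -0.7986, -0.6018, 0.0000]
J3: z=[0.5973, -0.7927, 0.1219] o=[-0.8253, 0.2644, -0.0993] → [0.2624, 0.1792, -0.1209, 0.5973, -0.7927, 0.1219]
q̇ = J⁺·V = [0.1100, -0.7700, 0.2660]

0.1100 -0.7700 0.2660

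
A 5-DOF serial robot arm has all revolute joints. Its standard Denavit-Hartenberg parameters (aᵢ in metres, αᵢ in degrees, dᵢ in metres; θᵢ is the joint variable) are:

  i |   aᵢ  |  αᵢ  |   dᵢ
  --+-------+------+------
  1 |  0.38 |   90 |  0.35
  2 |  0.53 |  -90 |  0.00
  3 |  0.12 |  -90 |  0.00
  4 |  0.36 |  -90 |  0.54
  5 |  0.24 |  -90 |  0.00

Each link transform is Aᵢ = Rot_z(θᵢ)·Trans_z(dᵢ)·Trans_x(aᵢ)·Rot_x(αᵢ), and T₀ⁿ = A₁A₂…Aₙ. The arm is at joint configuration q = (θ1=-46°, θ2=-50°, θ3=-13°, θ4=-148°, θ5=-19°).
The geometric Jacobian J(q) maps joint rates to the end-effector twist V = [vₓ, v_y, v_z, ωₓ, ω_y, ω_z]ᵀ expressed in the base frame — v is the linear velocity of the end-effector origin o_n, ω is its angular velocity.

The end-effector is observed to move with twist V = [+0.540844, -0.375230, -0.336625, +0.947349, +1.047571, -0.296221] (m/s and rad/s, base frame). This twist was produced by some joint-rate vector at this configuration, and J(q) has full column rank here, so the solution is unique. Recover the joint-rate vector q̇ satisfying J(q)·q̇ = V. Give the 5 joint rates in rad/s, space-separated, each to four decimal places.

0.1440 -0.4640 -0.4460 0.9830 0.1060

o_n = [1.0583, -0.1065, 0.3193]
J₁: ẑ×o_n = [0.1065, 1.0583, -0.0000], ω = ẑ
J2: z=[-0.7193, -0.6947, 0.0000] o=[0.2640, -0.2733, 0.3500] → [0.0213, -0.0220, 0.4317, -0.7193, -0.6947, 0.0000]
J3: z=[0.5321, -0.5510, 0.6428] o=[0.5006, -0.5184, -0.0560] → [-0.4716, 0.1587, 0.5265, 0.5321, -0.5510, 0.6428]
J4: z=[0.8013, 0.5728, -0.1723] o=[0.5334, -0.5912, -0.1456] → [0.3499, -0.4630, 0.0878, 0.8013, 0.5728, -0.1723]
J5: z=[0.5961, -0.7889, 0.1496] o=[0.9842, -0.2018, 0.1119] → [-0.1779, -0.1126, 0.1152, 0.5961, -0.7889, 0.1496]
q̇ = J⁺·V = [0.1440, -0.4640, -0.4460, 0.9830, 0.1060]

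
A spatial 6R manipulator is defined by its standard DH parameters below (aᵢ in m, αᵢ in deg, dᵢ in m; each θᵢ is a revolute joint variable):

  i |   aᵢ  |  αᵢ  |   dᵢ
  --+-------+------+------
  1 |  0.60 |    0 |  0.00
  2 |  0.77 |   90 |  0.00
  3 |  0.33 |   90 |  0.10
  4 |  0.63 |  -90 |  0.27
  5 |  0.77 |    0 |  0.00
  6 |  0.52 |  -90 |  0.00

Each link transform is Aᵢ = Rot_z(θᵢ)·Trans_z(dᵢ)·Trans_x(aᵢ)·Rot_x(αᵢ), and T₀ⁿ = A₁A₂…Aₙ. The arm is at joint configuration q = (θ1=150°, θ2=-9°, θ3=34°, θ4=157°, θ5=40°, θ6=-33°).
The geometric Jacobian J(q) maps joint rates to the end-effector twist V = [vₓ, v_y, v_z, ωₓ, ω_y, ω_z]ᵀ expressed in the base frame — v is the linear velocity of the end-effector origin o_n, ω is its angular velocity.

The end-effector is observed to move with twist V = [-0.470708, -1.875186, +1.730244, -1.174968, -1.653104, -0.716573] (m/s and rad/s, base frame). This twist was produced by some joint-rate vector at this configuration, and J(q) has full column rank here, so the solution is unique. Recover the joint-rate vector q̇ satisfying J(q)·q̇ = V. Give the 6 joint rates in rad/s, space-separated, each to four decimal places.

0.6540 -0.3210 -0.3930 0.7990 0.9960 0.7760

o_n = [0.3140, 0.6264, -0.4700]
J₁: ẑ×o_n = [-0.6264, 0.3140, 0.0000], ω = ẑ
J2: z=[0.0000, 0.0000, 1.0000] o=[-0.5196, 0.3000, 0.0000] → [-0.3264, 0.8336, 0.0000, 0.0000, 0.0000, 1.0000]
J3: z=[0.6293, 0.7771, 0.0000] o=[-1.1180, 0.7846, 0.0000] → [-0.3653, 0.2958, -1.2124, 0.6293, 0.7771, 0.0000]
J4: z=[-0.4346, 0.3519, -0.8290] o=[-1.2677, 1.0345, 0.1845] → [-0.5686, -1.5958, -0.3793, -0.4346, 0.3519, -0.8290]
J5: z=[-0.3276, -0.9192, -0.2185] o=[-0.8565, 1.0182, -0.3636] → [0.0122, -0.2906, 1.2043, -0.3276, -0.9192, -0.2185]
J6: z=[-0.3276, -0.9192, -0.2185] o=[-0.1465, 0.7399, -0.2569] → [0.1711, -0.1704, 0.4605, -0.3276, -0.9192, -0.2185]
q̇ = J⁺·V = [0.6540, -0.3210, -0.3930, 0.7990, 0.9960, 0.7760]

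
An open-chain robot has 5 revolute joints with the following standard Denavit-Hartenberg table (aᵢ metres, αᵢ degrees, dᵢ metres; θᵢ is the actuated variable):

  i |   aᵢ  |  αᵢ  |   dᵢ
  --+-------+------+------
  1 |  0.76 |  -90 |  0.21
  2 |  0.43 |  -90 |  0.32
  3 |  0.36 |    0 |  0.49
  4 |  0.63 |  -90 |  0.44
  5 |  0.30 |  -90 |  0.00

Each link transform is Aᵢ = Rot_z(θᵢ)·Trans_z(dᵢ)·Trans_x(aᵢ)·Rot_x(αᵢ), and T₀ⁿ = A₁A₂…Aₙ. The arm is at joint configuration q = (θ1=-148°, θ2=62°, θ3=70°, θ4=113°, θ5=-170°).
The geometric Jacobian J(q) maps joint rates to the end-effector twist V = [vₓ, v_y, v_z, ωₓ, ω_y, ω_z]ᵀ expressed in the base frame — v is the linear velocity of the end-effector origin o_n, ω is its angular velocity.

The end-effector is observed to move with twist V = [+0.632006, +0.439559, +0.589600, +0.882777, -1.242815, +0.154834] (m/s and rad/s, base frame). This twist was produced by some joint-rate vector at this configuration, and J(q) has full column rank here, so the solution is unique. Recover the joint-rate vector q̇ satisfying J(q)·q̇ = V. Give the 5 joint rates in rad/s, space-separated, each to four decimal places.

o_n = [0.0032, 0.0029, -0.4445]
J₁: ẑ×o_n = [-0.0029, 0.0032, 0.0000], ω = ẑ
J2: z=[0.5299, -0.8480, 0.0000] o=[-0.6445, -0.4027, 0.2100] → [0.5550, 0.3468, 0.7643, 0.5299, -0.8480, 0.0000]
J3: z=[0.7488, 0.4679, -0.4695] o=[-0.6461, -0.7811, -0.1697] → [0.2395, -0.0991, 0.2832, 0.7488, 0.4679, -0.4695]
J4: z=[0.7488, 0.4679, -0.4695] o=[-0.5075, -0.2956, -0.5084] → [0.1701, -0.2877, -0.0155, 0.7488, 0.4679, -0.4695]
J5: z=[0.5084, -0.8599, -0.0462] o=[0.0899, 0.0389, -0.1595] → [0.2434, 0.1489, -0.0928, 0.5084, -0.8599, -0.0462]
q̇ = J⁺·V = [0.2560, 0.6240, 0.6630, -0.5360, 0.8990]

0.2560 0.6240 0.6630 -0.5360 0.8990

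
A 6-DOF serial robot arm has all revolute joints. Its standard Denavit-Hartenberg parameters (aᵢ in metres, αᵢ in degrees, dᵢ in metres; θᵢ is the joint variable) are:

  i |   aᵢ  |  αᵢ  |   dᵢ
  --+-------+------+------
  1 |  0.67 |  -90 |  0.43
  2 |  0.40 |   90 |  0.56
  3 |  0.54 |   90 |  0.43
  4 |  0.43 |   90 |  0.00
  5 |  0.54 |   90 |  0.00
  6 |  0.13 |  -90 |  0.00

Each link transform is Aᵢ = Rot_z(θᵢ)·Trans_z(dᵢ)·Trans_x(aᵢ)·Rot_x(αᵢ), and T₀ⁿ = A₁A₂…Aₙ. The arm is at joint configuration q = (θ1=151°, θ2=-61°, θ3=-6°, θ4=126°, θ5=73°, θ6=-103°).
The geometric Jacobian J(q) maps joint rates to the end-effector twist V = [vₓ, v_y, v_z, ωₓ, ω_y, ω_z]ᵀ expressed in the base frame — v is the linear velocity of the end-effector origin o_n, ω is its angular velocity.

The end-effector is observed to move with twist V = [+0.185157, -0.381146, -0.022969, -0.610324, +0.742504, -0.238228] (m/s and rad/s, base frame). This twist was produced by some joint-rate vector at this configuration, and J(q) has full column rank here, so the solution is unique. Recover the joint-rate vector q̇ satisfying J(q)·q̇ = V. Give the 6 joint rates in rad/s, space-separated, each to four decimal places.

o_n = [-0.1754, 0.0240, 1.2192]
J₁: ẑ×o_n = [-0.0240, -0.1754, 0.0000], ω = ẑ
J2: z=[-0.4848, -0.8746, 0.0000] o=[-0.5860, 0.3248, 0.4300] → [-0.6902, 0.3826, 0.5050, -0.4848, -0.8746, 0.0000]
J3: z=[0.7650, -0.4240, 0.4848] o=[-1.0271, -0.0709, 0.7798] → [-0.2323, 0.0768, 0.4337, 0.7650, -0.4240, 0.4848]
J4: z=[0.5265, 0.8453, -0.0914] o=[-0.8985, -0.0777, 1.4580] → [-0.1926, 0.0596, -0.5577, 0.5265, 0.8453, -0.0914]
J5: z=[0.1495, 0.0138, 0.9887] o=[-0.5386, -0.3074, 1.4068] → [-0.3302, 0.3871, 0.0445, 0.1495, 0.0138, 0.9887]
J6: z=[0.6465, -0.7580, -0.0871] o=[-0.1346, 0.0448, 1.3408] → [0.0904, 0.0822, -0.0444, 0.6465, -0.7580, -0.0871]
q̇ = J⁺·V = [0.2370, -0.1180, 0.0140, -0.0290, -0.5690, -0.8940]

0.2370 -0.1180 0.0140 -0.0290 -0.5690 -0.8940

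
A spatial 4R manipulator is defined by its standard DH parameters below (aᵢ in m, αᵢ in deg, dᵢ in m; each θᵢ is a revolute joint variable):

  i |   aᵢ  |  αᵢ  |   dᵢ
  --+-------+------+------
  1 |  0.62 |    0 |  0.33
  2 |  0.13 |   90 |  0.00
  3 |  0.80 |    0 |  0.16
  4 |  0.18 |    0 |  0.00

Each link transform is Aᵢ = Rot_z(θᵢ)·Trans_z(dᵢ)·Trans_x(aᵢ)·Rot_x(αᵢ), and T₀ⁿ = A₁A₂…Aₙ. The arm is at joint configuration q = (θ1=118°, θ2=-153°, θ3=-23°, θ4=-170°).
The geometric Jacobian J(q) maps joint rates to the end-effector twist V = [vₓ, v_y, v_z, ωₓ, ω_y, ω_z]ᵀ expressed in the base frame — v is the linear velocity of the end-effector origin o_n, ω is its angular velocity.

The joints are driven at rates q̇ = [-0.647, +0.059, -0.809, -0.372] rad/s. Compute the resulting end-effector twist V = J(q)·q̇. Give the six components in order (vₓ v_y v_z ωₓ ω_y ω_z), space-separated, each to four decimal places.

o_n = [0.1832, 0.0200, 0.0579]
J₁: ẑ×o_n = [-0.0200, 0.1832, 0.0000], ω = ẑ
J2: z=[0.0000, 0.0000, 1.0000] o=[-0.2911, 0.5474, 0.3300] → [0.5274, 0.4743, -0.0000, 0.0000, 0.0000, 1.0000]
J3: z=[-0.5736, -0.8192, 0.0000] o=[-0.1846, 0.4729, 0.3300] → [0.2229, -0.1561, 0.5610, -0.5736, -0.8192, 0.0000]
J4: z=[-0.5736, -0.8192, 0.0000] o=[0.3269, -0.0806, 0.0174] → [-0.0332, 0.0232, -0.1754, -0.5736, -0.8192, 0.0000]
V = J·q̇ = [-0.1239, 0.0271, -0.3886, 0.6774, 0.9674, -0.5880]

-0.1239 0.0271 -0.3886 0.6774 0.9674 -0.5880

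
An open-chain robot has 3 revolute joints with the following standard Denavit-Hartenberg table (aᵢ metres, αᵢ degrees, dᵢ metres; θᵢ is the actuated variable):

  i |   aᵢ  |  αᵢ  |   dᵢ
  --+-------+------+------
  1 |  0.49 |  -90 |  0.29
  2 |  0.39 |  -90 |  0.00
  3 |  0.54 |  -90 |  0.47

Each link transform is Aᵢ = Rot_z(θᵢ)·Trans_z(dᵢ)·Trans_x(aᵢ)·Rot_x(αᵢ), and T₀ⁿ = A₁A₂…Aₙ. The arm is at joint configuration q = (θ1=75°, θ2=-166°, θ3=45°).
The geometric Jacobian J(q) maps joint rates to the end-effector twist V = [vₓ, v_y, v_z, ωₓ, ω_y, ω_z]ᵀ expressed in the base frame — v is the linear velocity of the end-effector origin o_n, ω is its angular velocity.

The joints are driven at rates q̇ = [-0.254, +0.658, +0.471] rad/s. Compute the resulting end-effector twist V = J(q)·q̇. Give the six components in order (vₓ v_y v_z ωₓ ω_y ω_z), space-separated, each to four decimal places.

o_n = [0.3312, -0.2391, 0.9328]
J₁: ẑ×o_n = [0.2391, 0.3312, -0.0000], ω = ẑ
J2: z=[-0.9659, 0.2588, 0.0000] o=[0.1268, 0.4733, 0.2900] → [0.1664, 0.6209, 0.6352, -0.9659, 0.2588, 0.0000]
J3: z=[0.0626, 0.2337, 0.9703] o=[0.0289, 0.1078, 0.3843] → [0.4647, 0.2590, -0.0924, 0.0626, 0.2337, 0.9703]
V = J·q̇ = [0.2676, 0.4464, 0.3745, -0.6061, 0.2804, 0.2030]

0.2676 0.4464 0.3745 -0.6061 0.2804 0.2030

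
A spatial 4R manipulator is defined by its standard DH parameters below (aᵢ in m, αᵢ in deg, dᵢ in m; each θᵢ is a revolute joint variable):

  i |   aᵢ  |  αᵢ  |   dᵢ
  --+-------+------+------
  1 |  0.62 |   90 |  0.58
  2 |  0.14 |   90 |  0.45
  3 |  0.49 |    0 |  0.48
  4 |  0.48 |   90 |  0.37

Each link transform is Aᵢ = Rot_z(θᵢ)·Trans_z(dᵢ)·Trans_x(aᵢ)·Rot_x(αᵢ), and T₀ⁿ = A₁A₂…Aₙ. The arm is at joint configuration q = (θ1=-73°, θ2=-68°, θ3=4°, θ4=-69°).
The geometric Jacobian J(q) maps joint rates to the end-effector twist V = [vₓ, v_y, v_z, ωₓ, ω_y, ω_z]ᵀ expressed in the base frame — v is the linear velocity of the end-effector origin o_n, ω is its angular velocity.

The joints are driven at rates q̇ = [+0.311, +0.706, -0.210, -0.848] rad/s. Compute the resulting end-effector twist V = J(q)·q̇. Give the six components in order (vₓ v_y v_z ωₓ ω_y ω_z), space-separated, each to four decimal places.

o_n = [-0.0051, -0.1515, -0.5095]
J₁: ẑ×o_n = [0.1515, -0.0051, 0.0000], ω = ẑ
J2: z=[-0.9563, -0.2924, 0.0000] o=[0.1813, -0.5929, 0.5800] → [0.3185, -1.0419, -0.4766, -0.9563, -0.2924, 0.0000]
J3: z=[-0.2711, 0.8867, -0.3746] o=[-0.2337, -0.7746, 0.4502] → [-0.6175, -0.3458, -0.3717, -0.2711, 0.8867, -0.3746]
J4: z=[-0.2711, 0.8867, -0.3746] o=[-0.3430, -0.5341, -0.1828] → [-0.1463, -0.2152, -0.4034, -0.2711, 0.8867, -0.3746]
V = J·q̇ = [0.5258, -0.4821, 0.0836, -0.3883, -1.1445, 0.7073]

0.5258 -0.4821 0.0836 -0.3883 -1.1445 0.7073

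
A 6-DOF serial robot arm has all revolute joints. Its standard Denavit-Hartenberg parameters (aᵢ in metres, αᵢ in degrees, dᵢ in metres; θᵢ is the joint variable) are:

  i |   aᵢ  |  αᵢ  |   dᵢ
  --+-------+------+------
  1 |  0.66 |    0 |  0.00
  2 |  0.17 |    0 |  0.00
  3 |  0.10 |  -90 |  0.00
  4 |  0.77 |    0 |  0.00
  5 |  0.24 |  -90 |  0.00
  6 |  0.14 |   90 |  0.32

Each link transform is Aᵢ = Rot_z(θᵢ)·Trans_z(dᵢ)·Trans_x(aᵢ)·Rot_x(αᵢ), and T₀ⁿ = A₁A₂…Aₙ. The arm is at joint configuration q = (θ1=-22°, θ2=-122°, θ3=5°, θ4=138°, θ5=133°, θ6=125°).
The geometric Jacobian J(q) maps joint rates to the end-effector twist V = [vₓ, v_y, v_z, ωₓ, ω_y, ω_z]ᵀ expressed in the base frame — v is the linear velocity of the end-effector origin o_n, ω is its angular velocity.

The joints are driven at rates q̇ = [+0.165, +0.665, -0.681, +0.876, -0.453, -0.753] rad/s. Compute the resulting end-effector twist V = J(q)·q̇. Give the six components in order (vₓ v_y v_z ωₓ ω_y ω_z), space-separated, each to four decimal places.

o_n = [0.5120, -0.1625, -0.3611]
J₁: ẑ×o_n = [0.1625, 0.5120, -0.0000], ω = ẑ
J2: z=[0.0000, 0.0000, 1.0000] o=[0.6119, -0.2472, 0.0000] → [-0.0847, -0.1000, 0.0000, 0.0000, 0.0000, 1.0000]
J3: z=[0.0000, 0.0000, 1.0000] o=[0.4744, -0.3472, 0.0000] → [-0.1846, 0.0376, 0.0000, 0.0000, 0.0000, 1.0000]
J4: z=[0.6561, -0.7547, 0.0000] o=[0.3989, -0.4128, 0.0000] → [0.2726, 0.2369, 0.2495, 0.6561, -0.7547, 0.0000]
J5: z=[0.6561, -0.7547, 0.0000] o=[0.8308, -0.0374, -0.5152] → [-0.1163, -0.1011, -0.3227, 0.6561, -0.7547, 0.0000]
J6: z=[-0.7546, -0.6560, -0.0175] o=[0.8276, -0.0401, -0.2753] → [0.0542, -0.0593, -0.1147, -0.7546, -0.6560, -0.0175]
V = J·q̇ = [0.3469, 0.2904, 0.4511, 0.8457, 0.1747, 0.1621]

0.3469 0.2904 0.4511 0.8457 0.1747 0.1621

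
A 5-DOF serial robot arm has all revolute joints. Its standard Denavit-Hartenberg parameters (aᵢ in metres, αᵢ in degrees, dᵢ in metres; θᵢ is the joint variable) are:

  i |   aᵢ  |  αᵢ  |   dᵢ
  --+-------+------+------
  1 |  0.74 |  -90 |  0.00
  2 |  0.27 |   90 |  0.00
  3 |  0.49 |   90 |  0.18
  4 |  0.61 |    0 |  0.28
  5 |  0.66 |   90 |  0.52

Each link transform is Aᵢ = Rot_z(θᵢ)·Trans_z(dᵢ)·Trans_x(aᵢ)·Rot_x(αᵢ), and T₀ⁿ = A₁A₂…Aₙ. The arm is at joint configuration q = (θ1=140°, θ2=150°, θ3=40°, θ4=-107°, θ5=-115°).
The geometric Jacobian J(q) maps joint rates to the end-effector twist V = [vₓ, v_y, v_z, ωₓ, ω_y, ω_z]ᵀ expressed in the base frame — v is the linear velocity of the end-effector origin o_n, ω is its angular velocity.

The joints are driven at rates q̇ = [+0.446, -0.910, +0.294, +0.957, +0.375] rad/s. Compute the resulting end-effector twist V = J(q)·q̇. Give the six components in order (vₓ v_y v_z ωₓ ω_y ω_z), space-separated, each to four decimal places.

o_n = [0.3157, 0.6852, -0.3568]
J₁: ẑ×o_n = [-0.6852, 0.3157, 0.0000], ω = ẑ
J2: z=[-0.6428, -0.7660, 0.0000] o=[-0.5669, 0.4757, 0.0000] → [0.2733, -0.2293, 0.5414, -0.6428, -0.7660, 0.0000]
J3: z=[-0.3830, 0.3214, -0.8660] o=[-0.3878, 0.3254, -0.1350] → [0.2403, -0.6941, -0.3639, -0.3830, 0.3214, -0.8660]
J4: z=[0.9188, 0.2290, -0.3214] o=[-0.4101, -0.0670, -0.4786] → [0.2696, -0.3452, 0.5249, 0.9188, 0.2290, -0.3214]
J5: z=[0.9188, 0.2290, -0.3214] o=[0.0536, -0.0265, 0.0049] → [0.1459, 0.2481, 0.5939, 0.9188, 0.2290, -0.3214]
V = J·q̇ = [-0.1709, -0.0919, 0.1254, 1.6962, 1.0966, -0.2367]

-0.1709 -0.0919 0.1254 1.6962 1.0966 -0.2367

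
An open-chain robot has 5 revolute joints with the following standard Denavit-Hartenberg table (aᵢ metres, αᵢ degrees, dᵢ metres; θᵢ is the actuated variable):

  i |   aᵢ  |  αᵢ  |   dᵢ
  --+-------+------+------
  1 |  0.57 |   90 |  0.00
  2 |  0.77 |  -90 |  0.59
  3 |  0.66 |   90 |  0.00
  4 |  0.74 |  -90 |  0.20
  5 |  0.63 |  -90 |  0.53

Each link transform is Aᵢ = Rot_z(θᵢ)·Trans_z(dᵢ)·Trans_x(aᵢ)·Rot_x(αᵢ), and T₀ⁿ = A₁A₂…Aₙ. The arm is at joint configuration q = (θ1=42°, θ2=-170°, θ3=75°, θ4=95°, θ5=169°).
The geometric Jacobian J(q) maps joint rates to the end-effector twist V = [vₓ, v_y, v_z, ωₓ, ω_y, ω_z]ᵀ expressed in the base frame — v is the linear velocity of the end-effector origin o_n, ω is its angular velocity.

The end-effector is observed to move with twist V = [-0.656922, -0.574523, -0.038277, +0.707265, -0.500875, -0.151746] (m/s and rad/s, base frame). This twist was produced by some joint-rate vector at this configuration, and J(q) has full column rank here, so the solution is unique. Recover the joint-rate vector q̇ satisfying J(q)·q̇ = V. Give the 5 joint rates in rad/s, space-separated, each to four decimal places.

-0.6360 0.0210 -0.3680 -0.0490 0.8700

o_n = [0.1205, -0.5554, -0.2263]
J₁: ẑ×o_n = [0.5554, 0.1205, -0.0000], ω = ẑ
J2: z=[0.6691, -0.7431, 0.0000] o=[0.4236, 0.3814, 0.0000] → [0.1682, 0.1514, -0.8521, 0.6691, -0.7431, 0.0000]
J3: z=[0.1290, 0.1162, -0.9848] o=[0.2549, -0.5645, -0.1337] → [-0.0019, 0.1443, 0.0168, 0.1290, 0.1162, -0.9848]
J4: z=[-0.5337, -0.8289, -0.1677] o=[-0.2967, -0.2033, -0.1634] → [-0.0069, -0.1036, 0.5338, -0.5337, -0.8289, -0.1677]
J5: z=[0.8213, -0.5553, 0.1306] o=[-0.2545, -0.3187, -0.9200] → [-0.3543, -0.5208, 0.0137, 0.8213, -0.5553, 0.1306]
q̇ = J⁺·V = [-0.6360, 0.0210, -0.3680, -0.0490, 0.8700]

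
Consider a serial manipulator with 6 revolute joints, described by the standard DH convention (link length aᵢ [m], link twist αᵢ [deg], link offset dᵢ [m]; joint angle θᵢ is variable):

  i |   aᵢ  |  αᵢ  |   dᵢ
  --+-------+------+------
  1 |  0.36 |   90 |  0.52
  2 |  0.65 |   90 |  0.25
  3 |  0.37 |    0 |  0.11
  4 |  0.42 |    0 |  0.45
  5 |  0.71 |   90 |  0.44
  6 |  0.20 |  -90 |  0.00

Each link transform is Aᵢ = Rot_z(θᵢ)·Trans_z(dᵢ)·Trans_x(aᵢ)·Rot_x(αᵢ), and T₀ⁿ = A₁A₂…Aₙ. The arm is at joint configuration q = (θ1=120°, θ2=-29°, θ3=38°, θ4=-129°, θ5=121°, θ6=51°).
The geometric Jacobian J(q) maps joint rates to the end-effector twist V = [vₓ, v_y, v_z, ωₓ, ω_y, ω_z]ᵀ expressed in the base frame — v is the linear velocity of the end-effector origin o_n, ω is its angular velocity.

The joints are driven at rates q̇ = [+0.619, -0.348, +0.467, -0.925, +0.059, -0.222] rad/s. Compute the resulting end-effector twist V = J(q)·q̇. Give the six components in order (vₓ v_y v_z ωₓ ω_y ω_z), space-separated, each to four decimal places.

-0.5782 -0.8103 -0.2358 -0.1831 0.0056 1.0218

o_n = [-0.2130, 1.3205, -1.2944]
J₁: ẑ×o_n = [-1.3205, -0.2130, 0.0000], ω = ẑ
J2: z=[0.8660, 0.5000, 0.0000] o=[-0.1800, 0.3118, 0.5200] → [-0.9072, 1.5713, 0.8901, 0.8660, 0.5000, 0.0000]
J3: z=[0.2424, -0.4199, -0.8746] o=[-0.2477, 0.9291, 0.2049] → [0.9718, 0.3330, 0.1095, 0.2424, -0.4199, -0.8746]
J4: z=[0.2424, -0.4199, -0.8746] o=[-0.1513, 1.2177, -0.0327] → [0.6197, 0.3598, -0.0010, 0.2424, -0.4199, -0.8746]
J5: z=[0.2424, -0.4199, -0.8746] o=[-0.4027, 0.8132, -0.4227] → [0.8097, 0.0454, 0.2026, 0.2424, -0.4199, -0.8746]
J6: z=[-0.9687, -0.0543, -0.2424] o=[-0.2575, 1.2717, -1.1056] → [0.0221, -0.1937, -0.0448, -0.9687, -0.0543, -0.2424]
V = J·q̇ = [-0.5782, -0.8103, -0.2358, -0.1831, 0.0056, 1.0218]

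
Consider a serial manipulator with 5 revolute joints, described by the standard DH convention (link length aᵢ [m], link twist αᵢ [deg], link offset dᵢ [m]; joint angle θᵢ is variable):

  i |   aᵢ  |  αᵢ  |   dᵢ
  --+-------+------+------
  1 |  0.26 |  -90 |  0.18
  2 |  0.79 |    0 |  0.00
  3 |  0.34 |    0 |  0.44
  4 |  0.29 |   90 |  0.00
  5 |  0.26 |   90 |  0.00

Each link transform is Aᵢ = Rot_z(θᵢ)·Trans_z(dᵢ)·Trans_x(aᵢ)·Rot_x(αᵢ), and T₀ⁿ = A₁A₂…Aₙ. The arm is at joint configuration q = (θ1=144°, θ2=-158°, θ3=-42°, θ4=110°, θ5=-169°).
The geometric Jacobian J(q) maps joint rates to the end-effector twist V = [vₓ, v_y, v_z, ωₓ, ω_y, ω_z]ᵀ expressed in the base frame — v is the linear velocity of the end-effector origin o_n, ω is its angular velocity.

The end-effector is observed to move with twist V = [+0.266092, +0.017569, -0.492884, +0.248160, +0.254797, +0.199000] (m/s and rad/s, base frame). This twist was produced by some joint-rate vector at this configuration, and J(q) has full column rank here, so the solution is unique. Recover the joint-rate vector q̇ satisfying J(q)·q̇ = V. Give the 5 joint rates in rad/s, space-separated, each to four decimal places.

0.1990 -0.5250 0.1780 -0.0050 0.0510

o_n = [0.4113, -0.7813, 0.3944]
J₁: ẑ×o_n = [0.7813, 0.4113, -0.0000], ω = ẑ
J2: z=[-0.5878, -0.8090, 0.0000] o=[-0.2103, 0.1528, 0.1800] → [-0.1735, 0.1260, 1.0520, -0.5878, -0.8090, 0.0000]
J3: z=[-0.5878, -0.8090, 0.0000] o=[0.3822, -0.2777, 0.4759] → [0.0659, -0.0479, 0.3195, -0.5878, -0.8090, 0.0000]
J4: z=[-0.5878, -0.8090, 0.0000] o=[0.3821, -0.8215, 0.3597] → [-0.0281, 0.0204, 0.0000, -0.5878, -0.8090, 0.0000]
J5: z=[0.8090, -0.5878, 0.0000] o=[0.3821, -0.8215, 0.6497] → [0.1500, 0.2065, 0.0496, 0.8090, -0.5878, 0.0000]
q̇ = J⁺·V = [0.1990, -0.5250, 0.1780, -0.0050, 0.0510]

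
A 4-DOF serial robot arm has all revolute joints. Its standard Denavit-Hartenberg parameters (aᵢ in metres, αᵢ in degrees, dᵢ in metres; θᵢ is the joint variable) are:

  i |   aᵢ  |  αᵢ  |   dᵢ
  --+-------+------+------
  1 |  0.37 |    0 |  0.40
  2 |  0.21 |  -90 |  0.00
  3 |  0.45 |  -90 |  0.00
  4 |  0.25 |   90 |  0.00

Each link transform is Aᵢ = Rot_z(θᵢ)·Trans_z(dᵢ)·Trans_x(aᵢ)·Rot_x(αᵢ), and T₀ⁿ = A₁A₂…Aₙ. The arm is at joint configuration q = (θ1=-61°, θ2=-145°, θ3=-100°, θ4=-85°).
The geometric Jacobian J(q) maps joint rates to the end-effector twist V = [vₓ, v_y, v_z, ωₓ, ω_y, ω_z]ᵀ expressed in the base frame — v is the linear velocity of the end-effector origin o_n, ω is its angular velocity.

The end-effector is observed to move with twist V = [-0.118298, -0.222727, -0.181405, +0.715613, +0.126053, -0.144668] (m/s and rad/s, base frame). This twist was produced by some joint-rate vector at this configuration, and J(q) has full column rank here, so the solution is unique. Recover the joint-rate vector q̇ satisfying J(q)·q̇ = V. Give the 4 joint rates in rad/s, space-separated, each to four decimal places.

-0.8060 0.7650 -0.4270 -0.5970

o_n = [-0.0449, -0.4913, 0.8646]
J₁: ẑ×o_n = [0.4913, -0.0449, 0.0000], ω = ẑ
J2: z=[0.0000, 0.0000, 1.0000] o=[0.1794, -0.3236, 0.4000] → [0.1677, -0.2243, 0.0000, 0.0000, 0.0000, 1.0000]
J3: z=[-0.4384, -0.8988, 0.0000] o=[-0.0094, -0.2316, 0.4000] → [-0.4176, 0.2037, 0.0819, -0.4384, -0.8988, 0.0000]
J4: z=[-0.8851, 0.4317, 0.1736] o=[0.0609, -0.2658, 0.8432] → [0.0484, 0.0006, 0.2453, -0.8851, 0.4317, 0.1736]
q̇ = J⁺·V = [-0.8060, 0.7650, -0.4270, -0.5970]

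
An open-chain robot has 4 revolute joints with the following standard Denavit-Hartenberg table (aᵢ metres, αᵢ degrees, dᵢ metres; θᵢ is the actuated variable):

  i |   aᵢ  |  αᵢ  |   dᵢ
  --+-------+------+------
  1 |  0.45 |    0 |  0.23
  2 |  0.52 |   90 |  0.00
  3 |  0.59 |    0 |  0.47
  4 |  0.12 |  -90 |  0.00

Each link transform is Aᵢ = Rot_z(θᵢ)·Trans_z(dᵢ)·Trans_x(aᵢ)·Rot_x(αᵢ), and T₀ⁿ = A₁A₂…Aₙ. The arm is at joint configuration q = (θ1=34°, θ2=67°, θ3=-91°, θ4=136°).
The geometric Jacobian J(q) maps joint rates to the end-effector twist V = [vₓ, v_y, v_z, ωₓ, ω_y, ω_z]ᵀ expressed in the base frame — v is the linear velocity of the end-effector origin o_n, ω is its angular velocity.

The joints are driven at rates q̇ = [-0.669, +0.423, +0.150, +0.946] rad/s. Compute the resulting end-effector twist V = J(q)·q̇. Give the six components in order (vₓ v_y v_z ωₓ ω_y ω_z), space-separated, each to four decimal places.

0.3348 -0.3396 0.0915 1.0759 0.2091 -0.2460

o_n = [0.7210, 0.9249, -0.2751]
J₁: ẑ×o_n = [-0.9249, 0.7210, 0.0000], ω = ẑ
J2: z=[0.0000, 0.0000, 1.0000] o=[0.3731, 0.2516, 0.2300] → [-0.6733, 0.3479, 0.0000, 0.0000, 0.0000, 1.0000]
J3: z=[0.9816, 0.1908, 0.0000] o=[0.2738, 0.7621, 0.2300] → [-0.0964, 0.4958, 0.0746, 0.9816, 0.1908, 0.0000]
J4: z=[0.9816, 0.1908, 0.0000] o=[0.7372, 0.8417, -0.3599] → [0.0162, -0.0833, 0.0849, 0.9816, 0.1908, 0.0000]
V = J·q̇ = [0.3348, -0.3396, 0.0915, 1.0759, 0.2091, -0.2460]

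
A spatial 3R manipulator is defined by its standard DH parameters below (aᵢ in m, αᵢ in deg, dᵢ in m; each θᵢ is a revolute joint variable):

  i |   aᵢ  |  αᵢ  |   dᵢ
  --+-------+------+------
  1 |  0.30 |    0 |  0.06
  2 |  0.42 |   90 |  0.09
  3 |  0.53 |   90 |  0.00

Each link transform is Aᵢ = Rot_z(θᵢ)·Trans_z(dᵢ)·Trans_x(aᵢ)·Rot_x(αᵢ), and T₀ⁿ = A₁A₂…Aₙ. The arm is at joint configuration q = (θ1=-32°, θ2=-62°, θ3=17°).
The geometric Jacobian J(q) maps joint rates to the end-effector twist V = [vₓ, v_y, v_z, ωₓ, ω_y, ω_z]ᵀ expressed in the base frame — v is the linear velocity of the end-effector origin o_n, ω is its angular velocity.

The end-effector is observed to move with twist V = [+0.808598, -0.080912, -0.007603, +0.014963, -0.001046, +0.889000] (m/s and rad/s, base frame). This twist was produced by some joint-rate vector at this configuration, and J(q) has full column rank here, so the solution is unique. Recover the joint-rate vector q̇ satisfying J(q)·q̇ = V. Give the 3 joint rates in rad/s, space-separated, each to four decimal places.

-0.0830 0.9720 -0.0150

o_n = [0.1898, -1.0836, 0.3050]
J₁: ẑ×o_n = [1.0836, 0.1898, -0.0000], ω = ẑ
J2: z=[0.0000, 0.0000, 1.0000] o=[0.2544, -0.1590, 0.0600] → [0.9246, -0.0647, 0.0000, 0.0000, 0.0000, 1.0000]
J3: z=[-0.9976, 0.0698, 0.0000] o=[0.2251, -0.5780, 0.1500] → [0.0108, 0.1546, 0.5068, -0.9976, 0.0698, 0.0000]
q̇ = J⁺·V = [-0.0830, 0.9720, -0.0150]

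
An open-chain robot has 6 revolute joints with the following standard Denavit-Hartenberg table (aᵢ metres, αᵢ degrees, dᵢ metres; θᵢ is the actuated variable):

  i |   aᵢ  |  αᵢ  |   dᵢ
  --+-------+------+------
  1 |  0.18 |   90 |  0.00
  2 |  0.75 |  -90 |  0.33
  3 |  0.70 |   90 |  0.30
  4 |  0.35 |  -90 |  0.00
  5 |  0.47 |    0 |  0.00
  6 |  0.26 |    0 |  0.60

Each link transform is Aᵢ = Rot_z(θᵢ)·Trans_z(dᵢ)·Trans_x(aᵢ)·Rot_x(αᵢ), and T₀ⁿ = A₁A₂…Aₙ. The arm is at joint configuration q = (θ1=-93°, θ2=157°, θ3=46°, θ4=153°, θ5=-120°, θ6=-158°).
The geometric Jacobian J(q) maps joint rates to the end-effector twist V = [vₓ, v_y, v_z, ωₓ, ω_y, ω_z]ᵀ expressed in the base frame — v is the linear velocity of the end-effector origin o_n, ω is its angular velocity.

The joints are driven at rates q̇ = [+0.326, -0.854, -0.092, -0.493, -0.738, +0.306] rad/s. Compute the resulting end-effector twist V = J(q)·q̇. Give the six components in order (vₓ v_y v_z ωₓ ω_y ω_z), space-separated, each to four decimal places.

o_n = [-0.1846, 0.7425, 0.5674]
J₁: ẑ×o_n = [-0.7425, -0.1846, 0.0000], ω = ẑ
J2: z=[-0.9986, 0.0523, 0.0000] o=[-0.0094, -0.1798, 0.0000] → [0.0297, 0.5666, -0.9119, -0.9986, 0.0523, 0.0000]
J3: z=[0.0204, 0.3902, -0.9205] o=[-0.3028, 0.5270, 0.2930] → [0.3055, -0.1145, -0.0417, 0.0204, 0.3902, -0.9205]
J4: z=[-0.6591, 0.6976, 0.2811] o=[0.2296, 1.0646, 0.2069] → [0.3420, 0.1212, 0.5012, -0.6591, 0.6976, 0.2811]
J5: z=[-0.3595, -0.6205, 0.6970] o=[-0.0016, 0.9393, -0.0240] → [-0.2298, 0.0851, -0.0428, -0.3595, -0.6205, 0.6970]
J6: z=[-0.3595, -0.6205, 0.6970] o=[-0.1147, 1.3074, 0.2454] → [0.1939, 0.0670, 0.1597, -0.3595, -0.6205, 0.6970]
V = J·q̇ = [-0.2352, -0.6355, 0.6159, 1.3312, -0.1565, -0.0290]

-0.2352 -0.6355 0.6159 1.3312 -0.1565 -0.0290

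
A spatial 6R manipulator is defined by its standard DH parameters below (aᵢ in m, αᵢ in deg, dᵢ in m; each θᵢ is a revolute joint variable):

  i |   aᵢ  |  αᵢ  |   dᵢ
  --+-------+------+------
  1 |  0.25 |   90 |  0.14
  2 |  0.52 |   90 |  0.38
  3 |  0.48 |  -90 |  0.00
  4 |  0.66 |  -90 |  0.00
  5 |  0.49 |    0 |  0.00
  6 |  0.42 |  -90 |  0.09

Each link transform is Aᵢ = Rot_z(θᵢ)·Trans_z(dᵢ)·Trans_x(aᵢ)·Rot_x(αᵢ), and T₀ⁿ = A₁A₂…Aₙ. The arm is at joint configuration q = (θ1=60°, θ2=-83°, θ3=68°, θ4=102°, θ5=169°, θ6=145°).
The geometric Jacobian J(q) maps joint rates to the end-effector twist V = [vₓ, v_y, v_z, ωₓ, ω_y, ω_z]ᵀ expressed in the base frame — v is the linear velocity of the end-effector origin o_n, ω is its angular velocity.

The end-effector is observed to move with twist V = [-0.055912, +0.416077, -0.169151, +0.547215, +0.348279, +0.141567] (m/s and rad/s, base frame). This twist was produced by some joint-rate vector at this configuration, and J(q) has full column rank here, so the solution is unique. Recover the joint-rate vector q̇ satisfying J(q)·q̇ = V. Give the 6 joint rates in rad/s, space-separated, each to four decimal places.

o_n = [1.0038, 0.2769, -0.2396]
J₁: ẑ×o_n = [-0.2769, 1.0038, 0.0000], ω = ẑ
J2: z=[0.8660, -0.5000, 0.0000] o=[0.1250, 0.2165, 0.1400] → [0.1898, 0.3288, 0.4917, 0.8660, -0.5000, 0.0000]
J3: z=[-0.4963, -0.8596, -0.1219] o=[0.4858, 0.0814, -0.3761] → [-0.0935, 0.0046, 0.3482, -0.4963, -0.8596, -0.1219]
J4: z=[0.2679, -0.2852, 0.9203] o=[0.8822, -0.1222, -0.5546] → [-0.4571, 0.0275, 0.1416, 0.2679, -0.2852, 0.9203]
J5: z=[-0.9109, 0.2361, 0.3384] o=[1.0892, 0.4910, -0.4249] → [0.1162, 0.1398, 0.2152, -0.9109, 0.2361, 0.3384]
J6: z=[-0.9109, 0.2361, 0.3384] o=[0.9133, 0.0708, -0.6055] → [0.0166, 0.3639, -0.2091, -0.9109, 0.2361, 0.3384]
q̇ = J⁺·V = [0.8000, -0.2740, -0.3200, -0.4560, -0.0710, -0.7500]

0.8000 -0.2740 -0.3200 -0.4560 -0.0710 -0.7500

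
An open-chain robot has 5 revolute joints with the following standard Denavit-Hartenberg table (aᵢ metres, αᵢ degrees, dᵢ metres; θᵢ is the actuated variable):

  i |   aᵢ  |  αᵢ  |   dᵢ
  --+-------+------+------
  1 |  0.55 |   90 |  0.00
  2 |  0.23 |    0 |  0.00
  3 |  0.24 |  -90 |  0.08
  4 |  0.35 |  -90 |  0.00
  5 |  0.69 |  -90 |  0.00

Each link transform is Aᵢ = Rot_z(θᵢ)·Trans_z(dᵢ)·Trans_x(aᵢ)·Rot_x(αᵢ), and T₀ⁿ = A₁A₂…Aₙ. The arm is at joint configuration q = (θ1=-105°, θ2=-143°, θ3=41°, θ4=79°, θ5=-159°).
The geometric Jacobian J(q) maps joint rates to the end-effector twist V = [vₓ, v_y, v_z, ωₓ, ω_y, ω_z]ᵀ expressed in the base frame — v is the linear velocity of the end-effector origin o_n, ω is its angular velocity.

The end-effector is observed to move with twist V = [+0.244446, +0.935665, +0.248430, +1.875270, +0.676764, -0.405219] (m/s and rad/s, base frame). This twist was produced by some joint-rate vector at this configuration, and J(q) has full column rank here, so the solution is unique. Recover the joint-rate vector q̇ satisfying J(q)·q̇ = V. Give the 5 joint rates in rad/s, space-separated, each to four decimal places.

o_n = [-0.5037, -0.4551, -0.3697]
J₁: ẑ×o_n = [0.4551, -0.5037, 0.0000], ω = ẑ
J2: z=[-0.9659, 0.2588, 0.0000] o=[-0.1424, -0.5313, 0.0000] → [-0.0957, -0.3571, 0.0200, -0.9659, 0.2588, 0.0000]
J3: z=[-0.9659, 0.2588, 0.0000] o=[-0.0948, -0.3538, -0.1384] → [-0.0599, -0.2234, 0.2036, -0.9659, 0.2588, 0.0000]
J4: z=[-0.2532, -0.9448, -0.2079] o=[-0.1592, -0.2849, -0.3732] → [-0.0387, 0.0725, -0.2825, -0.2532, -0.9448, -0.2079]
J5: z=[0.1315, -0.2465, 0.9602] o=[0.1763, -0.3604, -0.4385] → [0.0739, -0.6620, -0.1801, 0.1315, -0.2465, 0.9602]
q̇ = J⁺·V = [0.2930, -0.9560, -0.8590, -0.9690, -0.9370]

0.2930 -0.9560 -0.8590 -0.9690 -0.9370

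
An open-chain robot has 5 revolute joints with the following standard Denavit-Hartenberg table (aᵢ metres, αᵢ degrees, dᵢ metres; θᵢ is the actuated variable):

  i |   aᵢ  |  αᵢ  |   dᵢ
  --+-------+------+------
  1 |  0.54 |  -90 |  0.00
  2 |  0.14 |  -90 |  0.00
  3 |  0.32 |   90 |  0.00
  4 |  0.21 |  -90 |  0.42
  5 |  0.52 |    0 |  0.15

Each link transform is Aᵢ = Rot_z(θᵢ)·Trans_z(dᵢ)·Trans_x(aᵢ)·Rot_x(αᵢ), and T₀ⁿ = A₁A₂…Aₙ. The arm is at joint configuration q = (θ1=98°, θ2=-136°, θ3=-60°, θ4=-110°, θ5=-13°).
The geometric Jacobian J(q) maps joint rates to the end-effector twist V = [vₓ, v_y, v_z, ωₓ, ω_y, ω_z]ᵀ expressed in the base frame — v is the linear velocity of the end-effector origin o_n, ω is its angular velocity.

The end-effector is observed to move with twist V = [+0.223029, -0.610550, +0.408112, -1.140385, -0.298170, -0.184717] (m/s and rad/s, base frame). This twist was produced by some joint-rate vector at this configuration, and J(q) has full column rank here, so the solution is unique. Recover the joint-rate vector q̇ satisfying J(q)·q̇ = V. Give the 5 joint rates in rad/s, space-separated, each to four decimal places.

-0.2800 0.9760 0.0650 -0.0450 0.2670

o_n = [-0.4778, 0.1275, -0.6722]
J₁: ẑ×o_n = [-0.1275, -0.4778, 0.0000], ω = ẑ
J2: z=[-0.9903, -0.1392, 0.0000] o=[-0.0752, 0.5347, 0.0000] → [0.0935, -0.6656, 0.3473, -0.9903, -0.1392, 0.0000]
J3: z=[-0.0967, 0.6879, 0.7193] o=[-0.0611, 0.4350, 0.0973] → [-0.3080, -0.3741, 0.3164, -0.0967, 0.6879, 0.7193]
J4: z=[-0.5818, 0.5473, -0.6016] o=[-0.3196, 0.2825, 0.2084] → [-0.5752, -0.4171, 0.1768, -0.5818, 0.5473, -0.6016]
J5: z=[-0.7258, -0.6832, 0.0804] o=[-0.4868, 0.4108, -0.2112] → [0.3377, -0.3339, 0.2118, -0.7258, -0.6832, 0.0804]
q̇ = J⁺·V = [-0.2800, 0.9760, 0.0650, -0.0450, 0.2670]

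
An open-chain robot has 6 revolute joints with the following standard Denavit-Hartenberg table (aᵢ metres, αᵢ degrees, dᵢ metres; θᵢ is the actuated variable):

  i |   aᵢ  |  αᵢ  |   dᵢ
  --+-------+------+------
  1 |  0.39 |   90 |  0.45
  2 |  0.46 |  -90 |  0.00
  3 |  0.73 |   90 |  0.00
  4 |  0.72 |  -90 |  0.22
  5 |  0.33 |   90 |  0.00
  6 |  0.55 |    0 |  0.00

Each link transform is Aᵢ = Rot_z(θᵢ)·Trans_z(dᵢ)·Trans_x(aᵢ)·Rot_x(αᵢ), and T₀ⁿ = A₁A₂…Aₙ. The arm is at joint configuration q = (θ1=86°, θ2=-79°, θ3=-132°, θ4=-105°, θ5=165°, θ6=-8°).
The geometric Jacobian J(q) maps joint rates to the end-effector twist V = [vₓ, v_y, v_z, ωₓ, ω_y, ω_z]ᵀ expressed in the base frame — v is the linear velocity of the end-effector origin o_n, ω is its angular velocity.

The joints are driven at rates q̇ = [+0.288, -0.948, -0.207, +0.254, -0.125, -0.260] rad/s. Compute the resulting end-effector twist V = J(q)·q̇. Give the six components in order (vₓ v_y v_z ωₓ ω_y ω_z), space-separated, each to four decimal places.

o_n = [0.5514, 0.4913, 0.4727]
J₁: ẑ×o_n = [-0.4913, 0.5514, 0.0000], ω = ẑ
J2: z=[0.9976, -0.0698, 0.0000] o=[0.0272, 0.3890, 0.4500] → [-0.0016, -0.0227, 0.1386, 0.9976, -0.0698, 0.0000]
J3: z=[0.0685, 0.9792, 0.1908] o=[0.0333, 0.4766, -0.0015] → [0.4616, 0.0664, -0.5064, 0.0685, 0.9792, 0.1908]
J4: z=[-0.6774, -0.0948, 0.7295] o=[0.5680, 0.3458, 0.4779] → [-0.1057, -0.0156, -0.1002, -0.6774, -0.0948, 0.7295]
J5: z=[0.6897, -0.4265, 0.5851] o=[0.2349, -0.3227, 0.3833] → [-0.5144, 0.1236, 0.6965, 0.6897, -0.4265, 0.5851]
J6: z=[0.5881, -0.1413, -0.7963] o=[0.3742, -0.0279, 0.4340] → [0.4080, -0.1639, 0.3304, 0.5881, -0.1413, -0.7963]
V = J·q̇ = [-0.3042, 0.1898, -0.2250, -1.3711, -0.0706, 0.5677]

-0.3042 0.1898 -0.2250 -1.3711 -0.0706 0.5677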